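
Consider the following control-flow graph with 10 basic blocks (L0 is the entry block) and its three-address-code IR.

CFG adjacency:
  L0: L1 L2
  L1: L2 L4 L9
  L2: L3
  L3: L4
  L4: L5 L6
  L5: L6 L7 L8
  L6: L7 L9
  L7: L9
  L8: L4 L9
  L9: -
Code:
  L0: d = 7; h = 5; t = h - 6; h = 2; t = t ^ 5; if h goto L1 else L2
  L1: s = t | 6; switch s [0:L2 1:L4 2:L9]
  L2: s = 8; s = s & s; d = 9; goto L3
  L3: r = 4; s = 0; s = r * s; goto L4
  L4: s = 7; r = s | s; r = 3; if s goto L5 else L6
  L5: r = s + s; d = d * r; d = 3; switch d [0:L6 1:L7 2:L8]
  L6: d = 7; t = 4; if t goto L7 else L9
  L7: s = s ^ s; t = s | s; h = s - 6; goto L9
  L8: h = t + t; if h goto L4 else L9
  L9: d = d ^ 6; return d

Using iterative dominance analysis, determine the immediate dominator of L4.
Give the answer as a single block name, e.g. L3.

idom tree: L1←L0 L2←L0 L3←L2 L4←L0 L5←L4 L6←L4 L7←L4 L8←L5 L9←L0
Dom∩ at merges:
  L2: preds {L0,L1}: {L0} ∩ {L0,L1} = {L0}; idom=L0
  L4: preds {L1,L3,L8}: {L0,L1} ∩ {L0,L2,L3} ∩ {L0,L4,L5,L8} = {L0}; idom=L0
  L6: preds {L4,L5}: {L0,L4} ∩ {L0,L4,L5} = {L0,L4}; idom=L4
  L7: preds {L5,L6}: {L0,L4,L5} ∩ {L0,L4,L6} = {L0,L4}; idom=L4
  L9: preds {L1,L6,L7,L8}: {L0,L1} ∩ {L0,L4,L6} ∩ {L0,L4,L7} ∩ {L0,L4,L5,L8} = {L0}; idom=L0

idom(L4) = L0

Answer: L0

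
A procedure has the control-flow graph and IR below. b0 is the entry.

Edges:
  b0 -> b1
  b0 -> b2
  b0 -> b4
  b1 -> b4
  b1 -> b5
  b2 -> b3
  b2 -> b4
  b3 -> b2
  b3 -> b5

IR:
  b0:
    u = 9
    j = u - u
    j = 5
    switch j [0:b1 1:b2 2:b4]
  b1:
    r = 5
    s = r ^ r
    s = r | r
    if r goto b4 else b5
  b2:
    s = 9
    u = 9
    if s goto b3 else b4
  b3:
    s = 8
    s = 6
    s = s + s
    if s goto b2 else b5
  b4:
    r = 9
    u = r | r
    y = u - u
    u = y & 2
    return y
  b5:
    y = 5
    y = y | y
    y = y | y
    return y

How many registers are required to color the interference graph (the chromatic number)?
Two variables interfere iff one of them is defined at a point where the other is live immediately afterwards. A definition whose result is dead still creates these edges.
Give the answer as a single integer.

def/use:
  b0 def {j,u} use ∅
  b1 def {r,s} use ∅
  b2 def {s,u} use ∅
  b3 def {s} use ∅
  b4 def {r,u,y} use ∅
  b5 def {y} use ∅

Liveness:
  b0 li=∅ lo=∅
  b1 li=∅ lo=∅
  b2 li=∅ lo=∅
  b3 li=∅ lo=∅
  b4 li=∅ lo=∅
  b5 li=∅ lo=∅

Conflict graph:
  j — ∅
  r — {s}
  s — {r,u}
  u — {s,y}
  y — {u}

Chromatic number:
  clique {r,s} ⇒ need ≥ 2
  2-colouring: c0={j,s,y}  c1={r,u}
  χ = 2

Answer: 2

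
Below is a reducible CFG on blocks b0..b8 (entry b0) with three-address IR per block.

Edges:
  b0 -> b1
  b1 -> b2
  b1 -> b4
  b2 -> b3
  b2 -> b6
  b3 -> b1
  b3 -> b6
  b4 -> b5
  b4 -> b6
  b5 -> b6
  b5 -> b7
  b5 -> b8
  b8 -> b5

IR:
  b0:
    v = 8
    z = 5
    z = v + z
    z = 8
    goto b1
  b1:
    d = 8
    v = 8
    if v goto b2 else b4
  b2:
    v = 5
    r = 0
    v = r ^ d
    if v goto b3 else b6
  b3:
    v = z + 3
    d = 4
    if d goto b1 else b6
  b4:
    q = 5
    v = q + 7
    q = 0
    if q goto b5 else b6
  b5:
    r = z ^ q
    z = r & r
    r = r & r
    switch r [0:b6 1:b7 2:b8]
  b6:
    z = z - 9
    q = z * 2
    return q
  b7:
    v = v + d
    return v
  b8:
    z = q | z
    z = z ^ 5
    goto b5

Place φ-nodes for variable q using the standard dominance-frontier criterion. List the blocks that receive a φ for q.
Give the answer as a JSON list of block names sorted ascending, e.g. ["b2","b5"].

Answer: ["b6"]

Analysis:
idom tree: b1←b0 b2←b1 b3←b2 b4←b1 b5←b4 b6←b1 b7←b5 b8←b5
Join-block Dom:
  b1: preds {b0,b3}: {b0} ∩ {b0,b1,b2,b3} = {b0}; idom=b0
  b5: preds {b4,b8}: {b0,b1,b4} ∩ {b0,b1,b4,b5,b8} = {b0,b1,b4}; idom=b4
  b6: preds {b2,b3,b4,b5}: {b0,b1,b2} ∩ {b0,b1,b2,b3} ∩ {b0,b1,b4} ∩ {b0,b1,b4,b5} = {b0,b1}; idom=b1

DF walk-up:
  join b1 pred b0: · stop@b0
  join b1 pred b3: b3→b2→b1 stop@b0
  join b5 pred b4: · stop@b4
  join b5 pred b8: b8→b5 stop@b4
  join b6 pred b2: b2 stop@b1
  join b6 pred b3: b3→b2 stop@b1
  join b6 pred b4: b4 stop@b1
  join b6 pred b5: b5→b4 stop@b1
  b0: DF=∅
  b1: DF={b1}
  b2: DF={b1,b6}
  b3: DF={b1,b6}
  b4: DF={b6}
  b5: DF={b5,b6}
  b6: DF=∅
  b7: DF=∅
  b8: DF={b5}

φ for q: defs {b4,b6}
  DF⁺ = {b6}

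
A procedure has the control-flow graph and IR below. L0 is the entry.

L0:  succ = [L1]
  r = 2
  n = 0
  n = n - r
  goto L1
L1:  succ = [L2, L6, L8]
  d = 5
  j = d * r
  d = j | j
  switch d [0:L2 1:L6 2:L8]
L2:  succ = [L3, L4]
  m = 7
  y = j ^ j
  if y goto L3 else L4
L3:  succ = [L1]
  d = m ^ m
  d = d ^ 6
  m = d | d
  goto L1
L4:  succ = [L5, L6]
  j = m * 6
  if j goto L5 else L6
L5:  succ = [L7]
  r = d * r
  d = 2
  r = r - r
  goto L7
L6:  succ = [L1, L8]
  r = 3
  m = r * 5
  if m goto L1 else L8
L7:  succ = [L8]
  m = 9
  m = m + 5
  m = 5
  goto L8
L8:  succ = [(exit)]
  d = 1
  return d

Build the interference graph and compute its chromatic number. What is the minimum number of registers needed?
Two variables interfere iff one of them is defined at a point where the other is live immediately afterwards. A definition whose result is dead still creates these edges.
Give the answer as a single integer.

Answer: 4

Derivation:
def/use:
  L0: def={n,r} ue=∅
  L1: def={d,j} ue={r}
  L2: def={m,y} ue={j}
  L3: def={d,m} ue={m}
  L4: def={j} ue={m}
  L5: def={d,r} ue={d,r}
  L6: def={m,r} ue=∅
  L7: def={m} ue=∅
  L8: def={d} ue=∅

Liveness:
  L0: in=∅ out={r}
  L1: in={r} out={d,j,r}
  L2: in={d,j,r} out={d,m,r}
  L3: in={m,r} out={r}
  L4: in={d,m,r} out={d,r}
  L5: in={d,r} out=∅
  L6: in=∅ out={r}
  L7: in=∅ out=∅
  L8: in=∅ out=∅

Interference:
  d↔{j,m,r,y}
  j↔{d,m,r}
  m↔{d,j,r,y}
  n↔{r}
  r↔{d,j,m,n,y}
  y↔{d,m,r}

Colouring:
  {d,j,m,r} pairwise interfere (4-clique) ⇒ χ ≥ 4
  4-colouring: c0={r}  c1={d,n}  c2={m}  c3={j,y}
  χ = 4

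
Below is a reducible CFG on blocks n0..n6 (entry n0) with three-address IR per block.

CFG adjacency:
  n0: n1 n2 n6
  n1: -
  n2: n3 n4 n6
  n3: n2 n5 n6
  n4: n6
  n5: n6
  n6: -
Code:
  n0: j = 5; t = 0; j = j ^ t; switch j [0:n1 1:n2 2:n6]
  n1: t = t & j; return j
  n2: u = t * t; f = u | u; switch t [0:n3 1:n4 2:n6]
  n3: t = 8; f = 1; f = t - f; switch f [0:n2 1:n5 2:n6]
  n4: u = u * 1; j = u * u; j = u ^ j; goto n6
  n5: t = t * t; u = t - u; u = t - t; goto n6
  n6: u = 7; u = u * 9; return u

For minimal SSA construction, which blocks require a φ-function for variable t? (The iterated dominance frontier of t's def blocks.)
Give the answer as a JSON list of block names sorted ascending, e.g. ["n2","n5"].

idom tree: n1←n0 n2←n0 n3←n2 n4←n2 n5←n3 n6←n0
Join-block Dom:
  n2: preds {n0,n3}: {n0} ∩ {n0,n2,n3} = {n0}; idom=n0
  n6: preds {n0,n2,n3,n4,n5}: {n0} ∩ {n0,n2} ∩ {n0,n2,n3} ∩ {n0,n2,n4} ∩ {n0,n2,n3,n5} = {n0}; idom=n0

DF derivation:
  n2←n0: walk · to n0
  n2←n3: walk n3→n2 to n0
  n6←n0: walk · to n0
  n6←n2: walk n2 to n0
  n6←n3: walk n3→n2 to n0
  n6←n4: walk n4→n2 to n0
  n6←n5: walk n5→n3→n2 to n0
  n0: DF=∅
  n1: DF=∅
  n2: DF={n2,n6}
  n3: DF={n2,n6}
  n4: DF={n6}
  n5: DF={n6}
  n6: DF=∅

φ for t: defs {n0,n1,n3,n5}
  DF⁺ = {n2,n6}

Answer: ["n2", "n6"]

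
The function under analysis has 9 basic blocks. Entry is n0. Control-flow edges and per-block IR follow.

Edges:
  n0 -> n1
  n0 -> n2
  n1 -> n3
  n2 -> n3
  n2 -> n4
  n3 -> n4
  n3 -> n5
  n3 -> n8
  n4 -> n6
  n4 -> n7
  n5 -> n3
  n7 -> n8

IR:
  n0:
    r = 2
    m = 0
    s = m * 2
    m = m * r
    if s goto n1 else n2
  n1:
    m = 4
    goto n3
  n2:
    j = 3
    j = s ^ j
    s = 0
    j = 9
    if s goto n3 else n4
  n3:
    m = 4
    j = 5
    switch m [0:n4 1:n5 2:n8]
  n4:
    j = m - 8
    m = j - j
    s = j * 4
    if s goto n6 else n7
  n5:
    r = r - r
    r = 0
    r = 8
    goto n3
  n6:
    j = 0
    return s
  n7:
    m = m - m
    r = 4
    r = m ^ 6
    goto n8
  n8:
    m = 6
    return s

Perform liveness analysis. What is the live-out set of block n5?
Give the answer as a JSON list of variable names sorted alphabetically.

Block summaries:
  n0: {m,r,s} / ∅
  n1: {m} / ∅
  n2: {j,s} / {s}
  n3: {j,m} / ∅
  n4: {j,m,s} / {m}
  n5: {r} / {r}
  n6: {j} / {s}
  n7: {m,r} / {m}
  n8: {m} / {s}

Backward fixpoint:
  n0 li=∅ lo={m,r,s}
  n1 li={r,s} lo={r,s}
  n2 li={m,r,s} lo={m,r,s}
  n3 li={r,s} lo={m,r,s}
  n4 li={m} lo={m,s}
  n5 li={r,s} lo={r,s}
  n6 li={s} lo=∅
  n7 li={m,s} lo={s}
  n8 li={s} lo=∅

live-out(n5) = ["r", "s"]

Answer: ["r", "s"]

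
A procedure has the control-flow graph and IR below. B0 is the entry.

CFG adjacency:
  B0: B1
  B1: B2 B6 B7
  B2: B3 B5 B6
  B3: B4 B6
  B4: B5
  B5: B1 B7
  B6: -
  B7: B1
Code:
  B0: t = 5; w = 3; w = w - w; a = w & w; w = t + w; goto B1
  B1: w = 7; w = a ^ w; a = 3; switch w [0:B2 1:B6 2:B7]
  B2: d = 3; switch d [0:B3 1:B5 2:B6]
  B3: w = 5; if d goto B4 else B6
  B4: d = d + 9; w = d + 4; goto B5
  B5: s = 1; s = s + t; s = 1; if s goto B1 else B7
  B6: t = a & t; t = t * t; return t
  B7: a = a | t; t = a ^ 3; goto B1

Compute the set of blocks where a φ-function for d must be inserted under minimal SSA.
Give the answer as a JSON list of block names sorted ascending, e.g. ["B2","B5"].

idom tree: B1←B0 B2←B1 B3←B2 B4←B3 B5←B2 B6←B1 B7←B1
Join-block Dom:
  B1: preds {B0,B5,B7}: {B0} ∩ {B0,B1,B2,B5} ∩ {B0,B1,B7} = {B0}; idom=B0
  B5: preds {B2,B4}: {B0,B1,B2} ∩ {B0,B1,B2,B3,B4} = {B0,B1,B2}; idom=B2
  B6: preds {B1,B2,B3}: {B0,B1} ∩ {B0,B1,B2} ∩ {B0,B1,B2,B3} = {B0,B1}; idom=B1
  B7: preds {B1,B5}: {B0,B1} ∩ {B0,B1,B2,B5} = {B0,B1}; idom=B1

DF walk-up:
  B1←B0: walk · to B0
  B1←B5: walk B5→B2→B1 to B0
  B1←B7: walk B7→B1 to B0
  B5←B2: walk · to B2
  B5←B4: walk B4→B3 to B2
  B6←B1: walk · to B1
  B6←B2: walk B2 to B1
  B6←B3: walk B3→B2 to B1
  B7←B1: walk · to B1
  B7←B5: walk B5→B2 to B1
  DF(B0)=∅
  DF(B1)={B1}
  DF(B2)={B1,B6,B7}
  DF(B3)={B5,B6}
  DF(B4)={B5}
  DF(B5)={B1,B7}
  DF(B6)=∅
  DF(B7)={B1}

φ for d: defs {B2,B4}
  DF⁺ = {B1,B5,B6,B7}

Answer: ["B1", "B5", "B6", "B7"]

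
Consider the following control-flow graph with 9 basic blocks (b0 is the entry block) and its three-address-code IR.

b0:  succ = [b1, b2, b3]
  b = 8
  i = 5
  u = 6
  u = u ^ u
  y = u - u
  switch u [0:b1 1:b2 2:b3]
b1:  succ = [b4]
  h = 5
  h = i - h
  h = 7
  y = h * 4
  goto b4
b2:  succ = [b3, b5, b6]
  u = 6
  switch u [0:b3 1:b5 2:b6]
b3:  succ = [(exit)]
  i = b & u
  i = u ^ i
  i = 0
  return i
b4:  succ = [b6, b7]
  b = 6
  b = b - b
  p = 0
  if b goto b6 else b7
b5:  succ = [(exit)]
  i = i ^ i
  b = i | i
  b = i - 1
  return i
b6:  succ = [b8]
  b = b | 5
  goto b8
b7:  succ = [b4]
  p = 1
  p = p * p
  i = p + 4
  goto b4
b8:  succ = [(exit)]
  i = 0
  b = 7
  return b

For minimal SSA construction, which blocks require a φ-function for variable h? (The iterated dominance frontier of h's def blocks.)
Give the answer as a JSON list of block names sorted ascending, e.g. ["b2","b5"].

idom tree: b1←b0 b2←b0 b3←b0 b4←b1 b5←b2 b6←b0 b7←b4 b8←b6
Join-block Dom:
  b3: preds {b0,b2}: {b0} ∩ {b0,b2} = {b0}; idom=b0
  b4: preds {b1,b7}: {b0,b1} ∩ {b0,b1,b4,b7} = {b0,b1}; idom=b1
  b6: preds {b2,b4}: {b0,b2} ∩ {b0,b1,b4} = {b0}; idom=b0

DF walk-up:
  b3←b0: walk · to b0
  b3←b2: walk b2 to b0
  b4←b1: walk · to b1
  b4←b7: walk b7→b4 to b1
  b6←b2: walk b2 to b0
  b6←b4: walk b4→b1 to b0
  b0: DF=∅
  b1: DF={b6}
  b2: DF={b3,b6}
  b3: DF=∅
  b4: DF={b4,b6}
  b5: DF=∅
  b6: DF=∅
  b7: DF={b4}
  b8: DF=∅

φ for h: defs {b1}
  DF⁺ = {b6}

Answer: ["b6"]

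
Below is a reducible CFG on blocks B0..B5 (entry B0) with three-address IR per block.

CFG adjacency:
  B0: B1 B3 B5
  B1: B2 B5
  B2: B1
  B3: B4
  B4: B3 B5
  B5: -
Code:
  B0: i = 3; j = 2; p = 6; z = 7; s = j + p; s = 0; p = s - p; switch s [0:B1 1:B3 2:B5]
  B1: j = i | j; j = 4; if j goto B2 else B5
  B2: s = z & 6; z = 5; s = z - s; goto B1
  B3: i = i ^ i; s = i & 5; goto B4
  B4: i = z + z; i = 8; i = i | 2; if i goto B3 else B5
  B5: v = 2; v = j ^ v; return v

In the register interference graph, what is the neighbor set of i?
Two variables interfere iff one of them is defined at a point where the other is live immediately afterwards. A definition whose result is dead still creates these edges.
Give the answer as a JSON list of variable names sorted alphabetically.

Answer: ["j", "p", "s", "z"]

Analysis:
def/use:
  B0: def={i,j,p,s,z} ue=∅
  B1: def={j} ue={i,j}
  B2: def={s,z} ue={z}
  B3: def={i,s} ue={i}
  B4: def={i} ue={z}
  B5: def={v} ue={j}

Liveness:
  B0: in=∅ out={i,j,z}
  B1: in={i,j,z} out={i,j,z}
  B2: in={i,j,z} out={i,j,z}
  B3: in={i,j,z} out={j,z}
  B4: in={j,z} out={i,j,z}
  B5: in={j} out=∅

Interfere edges:
  i↔{j,p,s,z}
  j↔{i,p,s,v,z}
  p↔{i,j,s,z}
  s↔{i,j,p,z}
  v↔{j}
  z↔{i,j,p,s}

N(i) = ["j", "p", "s", "z"]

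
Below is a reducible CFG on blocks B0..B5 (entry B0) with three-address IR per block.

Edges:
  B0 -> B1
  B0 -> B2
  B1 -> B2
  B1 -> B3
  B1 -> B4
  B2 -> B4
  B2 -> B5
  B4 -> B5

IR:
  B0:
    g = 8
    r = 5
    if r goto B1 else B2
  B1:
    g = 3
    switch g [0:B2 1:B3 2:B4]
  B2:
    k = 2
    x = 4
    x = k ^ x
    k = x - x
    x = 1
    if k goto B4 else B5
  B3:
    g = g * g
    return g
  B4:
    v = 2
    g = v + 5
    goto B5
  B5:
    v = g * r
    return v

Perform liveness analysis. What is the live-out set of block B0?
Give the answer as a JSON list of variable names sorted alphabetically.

Answer: ["g", "r"]

Working:
Per-block:
  B0: def={g,r} ue=∅
  B1: def={g} ue=∅
  B2: def={k,x} ue=∅
  B3: def={g} ue={g}
  B4: def={g,v} ue=∅
  B5: def={v} ue={g,r}

Backward fixpoint:
  B0 li=∅ lo={g,r}
  B1 li={r} lo={g,r}
  B2 li={g,r} lo={g,r}
  B3 li={g} lo=∅
  B4 li={r} lo={g,r}
  B5 li={g,r} lo=∅

live-out(B0) = ["g", "r"]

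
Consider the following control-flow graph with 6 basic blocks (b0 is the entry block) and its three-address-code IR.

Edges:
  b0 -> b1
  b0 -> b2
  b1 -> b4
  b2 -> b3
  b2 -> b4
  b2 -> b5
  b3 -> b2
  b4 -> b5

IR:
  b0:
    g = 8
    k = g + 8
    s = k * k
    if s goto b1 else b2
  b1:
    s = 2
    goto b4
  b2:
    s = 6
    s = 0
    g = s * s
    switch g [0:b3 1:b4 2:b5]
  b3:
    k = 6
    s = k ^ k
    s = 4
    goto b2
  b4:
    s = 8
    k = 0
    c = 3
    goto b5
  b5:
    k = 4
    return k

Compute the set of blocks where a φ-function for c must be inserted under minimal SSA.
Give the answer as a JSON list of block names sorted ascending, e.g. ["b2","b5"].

idom tree: b1←b0 b2←b0 b3←b2 b4←b0 b5←b0
Join-block Dom:
  b2: preds {b0,b3}: {b0} ∩ {b0,b2,b3} = {b0}; idom=b0
  b4: preds {b1,b2}: {b0,b1} ∩ {b0,b2} = {b0}; idom=b0
  b5: preds {b2,b4}: {b0,b2} ∩ {b0,b4} = {b0}; idom=b0

Frontier:
  join b2 pred b0: · stop@b0
  join b2 pred b3: b3→b2 stop@b0
  join b4 pred b1: b1 stop@b0
  join b4 pred b2: b2 stop@b0
  join b5 pred b2: b2 stop@b0
  join b5 pred b4: b4 stop@b0
  b0 → ∅
  b1 → {b4}
  b2 → {b2,b4,b5}
  b3 → {b2}
  b4 → {b5}
  b5 → ∅

φ for c: defs {b4}
  DF⁺ = {b5}

Answer: ["b5"]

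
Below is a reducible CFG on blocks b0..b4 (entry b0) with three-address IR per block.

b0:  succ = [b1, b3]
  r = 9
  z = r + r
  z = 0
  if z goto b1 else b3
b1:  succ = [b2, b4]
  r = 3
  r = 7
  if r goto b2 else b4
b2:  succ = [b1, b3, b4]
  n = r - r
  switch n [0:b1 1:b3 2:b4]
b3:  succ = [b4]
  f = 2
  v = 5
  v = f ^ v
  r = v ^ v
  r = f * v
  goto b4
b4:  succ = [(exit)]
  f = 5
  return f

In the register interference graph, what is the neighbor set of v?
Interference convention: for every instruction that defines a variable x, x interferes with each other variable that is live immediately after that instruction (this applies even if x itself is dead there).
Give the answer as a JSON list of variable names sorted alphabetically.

Per-block:
  b0: def={r,z} ue=∅
  b1: def={r} ue=∅
  b2: def={n} ue={r}
  b3: def={f,r,v} ue=∅
  b4: def={f} ue=∅

Liveness:
  live b0: ∅→∅
  live b1: ∅→{r}
  live b2: {r}→∅
  live b3: ∅→∅
  live b4: ∅→∅

Interference:
  f: {r,v}
  n: ∅
  r: {f,v}
  v: {f,r}
  z: ∅

N(v) = ["f", "r"]

Answer: ["f", "r"]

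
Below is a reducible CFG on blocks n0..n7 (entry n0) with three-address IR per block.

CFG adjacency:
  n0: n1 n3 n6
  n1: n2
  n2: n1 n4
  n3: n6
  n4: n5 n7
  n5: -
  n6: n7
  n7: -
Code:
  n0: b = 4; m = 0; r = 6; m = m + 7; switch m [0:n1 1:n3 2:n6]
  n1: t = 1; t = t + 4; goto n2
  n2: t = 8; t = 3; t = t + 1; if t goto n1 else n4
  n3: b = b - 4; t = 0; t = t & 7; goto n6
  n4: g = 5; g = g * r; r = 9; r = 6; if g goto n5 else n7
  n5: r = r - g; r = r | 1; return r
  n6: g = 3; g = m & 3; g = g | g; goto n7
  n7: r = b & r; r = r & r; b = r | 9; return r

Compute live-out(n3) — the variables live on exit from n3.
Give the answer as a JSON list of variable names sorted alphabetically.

Answer: ["b", "m", "r"]

Derivation:
Per-block:
  n0 def {b,m,r} use ∅
  n1 def {t} use ∅
  n2 def {t} use ∅
  n3 def {b,t} use {b}
  n4 def {g,r} use {r}
  n5 def {r} use {g,r}
  n6 def {g} use {m}
  n7 def {b,r} use {b,r}

Backward fixpoint:
  n0 li=∅ lo={b,m,r}
  n1 li={b,r} lo={b,r}
  n2 li={b,r} lo={b,r}
  n3 li={b,m,r} lo={b,m,r}
  n4 li={b,r} lo={b,g,r}
  n5 li={g,r} lo=∅
  n6 li={b,m,r} lo={b,r}
  n7 li={b,r} lo=∅

live-out(n3) = ["b", "m", "r"]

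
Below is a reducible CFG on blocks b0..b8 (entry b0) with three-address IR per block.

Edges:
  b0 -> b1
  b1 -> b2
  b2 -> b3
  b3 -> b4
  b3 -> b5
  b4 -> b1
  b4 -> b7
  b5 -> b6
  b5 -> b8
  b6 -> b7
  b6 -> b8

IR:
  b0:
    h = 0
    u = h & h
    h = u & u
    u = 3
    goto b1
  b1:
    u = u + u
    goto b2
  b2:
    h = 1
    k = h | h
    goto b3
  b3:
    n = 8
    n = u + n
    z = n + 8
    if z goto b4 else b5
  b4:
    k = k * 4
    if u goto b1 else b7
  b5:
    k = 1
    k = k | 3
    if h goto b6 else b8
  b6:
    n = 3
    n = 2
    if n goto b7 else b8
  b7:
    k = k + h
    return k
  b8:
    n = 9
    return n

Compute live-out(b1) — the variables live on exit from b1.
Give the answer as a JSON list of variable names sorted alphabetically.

Answer: ["u"]

Derivation:
def/use:
  b0: {h,u} / ∅
  b1: {u} / {u}
  b2: {h,k} / ∅
  b3: {n,z} / {u}
  b4: {k} / {k,u}
  b5: {k} / {h}
  b6: {n} / ∅
  b7: {k} / {h,k}
  b8: {n} / ∅

Backward fixpoint:
  live b0: ∅→{u}
  live b1: {u}→{u}
  live b2: {u}→{h,k,u}
  live b3: {h,k,u}→{h,k,u}
  live b4: {h,k,u}→{h,k,u}
  live b5: {h}→{h,k}
  live b6: {h,k}→{h,k}
  live b7: {h,k}→∅
  live b8: ∅→∅

live-out(b1) = ["u"]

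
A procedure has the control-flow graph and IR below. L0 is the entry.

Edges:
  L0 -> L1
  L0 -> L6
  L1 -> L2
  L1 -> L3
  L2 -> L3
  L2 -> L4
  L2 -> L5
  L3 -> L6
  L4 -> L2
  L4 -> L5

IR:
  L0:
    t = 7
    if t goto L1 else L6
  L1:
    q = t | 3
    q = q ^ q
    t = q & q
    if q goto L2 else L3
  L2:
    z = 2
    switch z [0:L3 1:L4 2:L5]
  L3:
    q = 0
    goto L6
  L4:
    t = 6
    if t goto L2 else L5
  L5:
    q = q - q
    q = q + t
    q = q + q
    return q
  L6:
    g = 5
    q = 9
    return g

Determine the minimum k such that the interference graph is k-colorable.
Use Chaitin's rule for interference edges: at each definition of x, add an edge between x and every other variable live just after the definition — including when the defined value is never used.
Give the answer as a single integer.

def/use:
  L0: def={t} ue=∅
  L1: def={q,t} ue={t}
  L2: def={z} ue=∅
  L3: def={q} ue=∅
  L4: def={t} ue=∅
  L5: def={q} ue={q,t}
  L6: def={g,q} ue=∅

Backward fixpoint:
  L0 li=∅ lo={t}
  L1 li={t} lo={q,t}
  L2 li={q,t} lo={q,t}
  L3 li=∅ lo=∅
  L4 li={q} lo={q,t}
  L5 li={q,t} lo=∅
  L6 li=∅ lo=∅

Interfere edges:
  g↔{q}
  q↔{g,t,z}
  t↔{q,z}
  z↔{q,t}

Registers:
  lower bound: {q,t,z} mutually conflict ⇒ χ ≥ 3
  assign g→R1 q→R0 t→R1 z→R2 — no edge inside a register ⇒ χ ≤ 3
  χ = 3

Answer: 3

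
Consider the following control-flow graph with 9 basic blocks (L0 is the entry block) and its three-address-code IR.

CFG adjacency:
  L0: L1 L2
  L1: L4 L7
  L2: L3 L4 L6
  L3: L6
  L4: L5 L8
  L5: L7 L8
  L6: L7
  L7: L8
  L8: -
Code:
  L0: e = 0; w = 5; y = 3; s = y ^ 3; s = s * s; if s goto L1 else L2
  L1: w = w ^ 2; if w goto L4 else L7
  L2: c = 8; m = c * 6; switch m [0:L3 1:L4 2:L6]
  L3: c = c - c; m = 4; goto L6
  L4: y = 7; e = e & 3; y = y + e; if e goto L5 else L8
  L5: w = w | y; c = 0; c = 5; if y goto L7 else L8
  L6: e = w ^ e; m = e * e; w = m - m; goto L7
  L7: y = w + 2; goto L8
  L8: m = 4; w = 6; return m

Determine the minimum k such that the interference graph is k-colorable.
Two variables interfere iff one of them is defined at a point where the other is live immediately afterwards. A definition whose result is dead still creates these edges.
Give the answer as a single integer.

Block summaries:
  L0: {e,s,w,y} / ∅
  L1: {w} / {w}
  L2: {c,m} / ∅
  L3: {c,m} / {c}
  L4: {e,y} / {e}
  L5: {c,w} / {w,y}
  L6: {e,m,w} / {e,w}
  L7: {y} / {w}
  L8: {m,w} / ∅

Live sets:
  L0 li=∅ lo={e,w}
  L1 li={e,w} lo={e,w}
  L2 li={e,w} lo={c,e,w}
  L3 li={c,e,w} lo={e,w}
  L4 li={e,w} lo={w,y}
  L5 li={w,y} lo={w}
  L6 li={e,w} lo={w}
  L7 li={w} lo=∅
  L8 li=∅ lo=∅

Conflict graph:
  c — {e,m,w,y}
  e — {c,m,s,w,y}
  m — {c,e,w}
  s — {e,w}
  w — {c,e,m,s,y}
  y — {c,e,w}

Colouring:
  {c,e,m,w} pairwise interfere (4-clique) ⇒ χ ≥ 4
  assign c→R2 e→R0 m→R3 s→R2 w→R1 y→R3 — no edge inside a register ⇒ χ ≤ 4
  χ = 4

Answer: 4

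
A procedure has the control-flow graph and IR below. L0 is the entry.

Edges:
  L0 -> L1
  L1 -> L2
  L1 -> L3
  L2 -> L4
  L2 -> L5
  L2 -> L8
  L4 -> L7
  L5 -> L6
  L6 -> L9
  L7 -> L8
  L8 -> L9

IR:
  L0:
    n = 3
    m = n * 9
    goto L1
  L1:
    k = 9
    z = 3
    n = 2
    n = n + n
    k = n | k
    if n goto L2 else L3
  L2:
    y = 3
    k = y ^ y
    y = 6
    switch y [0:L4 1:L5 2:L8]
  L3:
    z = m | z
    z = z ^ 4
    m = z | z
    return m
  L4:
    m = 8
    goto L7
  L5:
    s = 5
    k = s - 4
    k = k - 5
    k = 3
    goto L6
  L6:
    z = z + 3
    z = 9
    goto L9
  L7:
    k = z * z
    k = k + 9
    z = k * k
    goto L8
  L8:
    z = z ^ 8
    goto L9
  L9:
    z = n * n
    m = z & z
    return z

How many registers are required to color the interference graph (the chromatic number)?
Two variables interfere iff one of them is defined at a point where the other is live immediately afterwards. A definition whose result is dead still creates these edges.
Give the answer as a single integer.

Answer: 4

Analysis:
Block summaries:
  L0: def={m,n} ue=∅
  L1: def={k,n,z} ue=∅
  L2: def={k,y} ue=∅
  L3: def={m,z} ue={m,z}
  L4: def={m} ue=∅
  L5: def={k,s} ue=∅
  L6: def={z} ue={z}
  L7: def={k,z} ue={z}
  L8: def={z} ue={z}
  L9: def={m,z} ue={n}

Live sets:
  live L0: ∅→{m}
  live L1: {m}→{m,n,z}
  live L2: {n,z}→{n,z}
  live L3: {m,z}→∅
  live L4: {n,z}→{n,z}
  live L5: {n,z}→{n,z}
  live L6: {n,z}→{n}
  live L7: {n,z}→{n,z}
  live L8: {n,z}→{n}
  live L9: {n}→∅

Conflict graph:
  k — {m,n,z}
  m — {k,n,z}
  n — {k,m,s,y,z}
  s — {n,z}
  y — {n,z}
  z — {k,m,n,s,y}

Registers:
  lower bound: {k,m,n,z} mutually conflict ⇒ χ ≥ 4
  4-colouring: r0={n}  r1={z}  r2={k,s,y}  r3={m}
  χ = 4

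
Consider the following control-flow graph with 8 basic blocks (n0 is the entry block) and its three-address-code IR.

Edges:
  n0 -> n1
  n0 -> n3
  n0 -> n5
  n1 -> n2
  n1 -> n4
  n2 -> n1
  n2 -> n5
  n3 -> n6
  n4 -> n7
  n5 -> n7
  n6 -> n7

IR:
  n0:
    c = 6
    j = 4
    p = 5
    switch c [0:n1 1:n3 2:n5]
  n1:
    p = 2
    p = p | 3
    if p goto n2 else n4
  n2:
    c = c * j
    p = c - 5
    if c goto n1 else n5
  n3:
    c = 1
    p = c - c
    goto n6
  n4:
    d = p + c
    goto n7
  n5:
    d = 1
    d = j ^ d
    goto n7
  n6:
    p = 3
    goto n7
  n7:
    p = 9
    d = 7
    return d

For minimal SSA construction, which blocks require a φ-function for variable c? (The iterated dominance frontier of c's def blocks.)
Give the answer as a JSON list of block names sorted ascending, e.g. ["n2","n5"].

idom tree: n1←n0 n2←n1 n3←n0 n4←n1 n5←n0 n6←n3 n7←n0
Join-block Dom:
  n1: preds {n0,n2}: {n0} ∩ {n0,n1,n2} = {n0}; idom=n0
  n5: preds {n0,n2}: {n0} ∩ {n0,n1,n2} = {n0}; idom=n0
  n7: preds {n4,n5,n6}: {n0,n1,n4} ∩ {n0,n5} ∩ {n0,n3,n6} = {n0}; idom=n0

DF walk-up:
  join n1 pred n0: · stop@n0
  join n1 pred n2: n2→n1 stop@n0
  join n5 pred n0: · stop@n0
  join n5 pred n2: n2→n1 stop@n0
  join n7 pred n4: n4→n1 stop@n0
  join n7 pred n5: n5 stop@n0
  join n7 pred n6: n6→n3 stop@n0
  n0: DF=∅
  n1: DF={n1,n5,n7}
  n2: DF={n1,n5}
  n3: DF={n7}
  n4: DF={n7}
  n5: DF={n7}
  n6: DF={n7}
  n7: DF=∅

φ for c: defs {n0,n2,n3}
  DF⁺ = {n1,n5,n7}

Answer: ["n1", "n5", "n7"]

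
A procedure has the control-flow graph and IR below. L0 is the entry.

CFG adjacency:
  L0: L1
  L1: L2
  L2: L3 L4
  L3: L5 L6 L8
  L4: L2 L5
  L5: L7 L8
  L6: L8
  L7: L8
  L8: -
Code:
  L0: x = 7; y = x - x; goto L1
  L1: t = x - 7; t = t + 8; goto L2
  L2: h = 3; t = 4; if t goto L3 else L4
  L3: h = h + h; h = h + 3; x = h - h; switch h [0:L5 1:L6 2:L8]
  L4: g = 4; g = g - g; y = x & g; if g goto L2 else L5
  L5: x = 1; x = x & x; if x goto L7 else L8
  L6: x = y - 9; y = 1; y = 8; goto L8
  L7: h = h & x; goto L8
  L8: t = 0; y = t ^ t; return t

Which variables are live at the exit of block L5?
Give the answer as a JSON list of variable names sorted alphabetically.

Per-block:
  L0: def={x,y} ue=∅
  L1: def={t} ue={x}
  L2: def={h,t} ue=∅
  L3: def={h,x} ue={h}
  L4: def={g,y} ue={x}
  L5: def={x} ue=∅
  L6: def={x,y} ue={y}
  L7: def={h} ue={h,x}
  L8: def={t,y} ue=∅

Liveness:
  L0: in=∅ out={x,y}
  L1: in={x,y} out={x,y}
  L2: in={x,y} out={h,x,y}
  L3: in={h,y} out={h,y}
  L4: in={h,x} out={h,x,y}
  L5: in={h} out={h,x}
  L6: in={y} out=∅
  L7: in={h,x} out=∅
  L8: in=∅ out=∅

live-out(L5) = ["h", "x"]

Answer: ["h", "x"]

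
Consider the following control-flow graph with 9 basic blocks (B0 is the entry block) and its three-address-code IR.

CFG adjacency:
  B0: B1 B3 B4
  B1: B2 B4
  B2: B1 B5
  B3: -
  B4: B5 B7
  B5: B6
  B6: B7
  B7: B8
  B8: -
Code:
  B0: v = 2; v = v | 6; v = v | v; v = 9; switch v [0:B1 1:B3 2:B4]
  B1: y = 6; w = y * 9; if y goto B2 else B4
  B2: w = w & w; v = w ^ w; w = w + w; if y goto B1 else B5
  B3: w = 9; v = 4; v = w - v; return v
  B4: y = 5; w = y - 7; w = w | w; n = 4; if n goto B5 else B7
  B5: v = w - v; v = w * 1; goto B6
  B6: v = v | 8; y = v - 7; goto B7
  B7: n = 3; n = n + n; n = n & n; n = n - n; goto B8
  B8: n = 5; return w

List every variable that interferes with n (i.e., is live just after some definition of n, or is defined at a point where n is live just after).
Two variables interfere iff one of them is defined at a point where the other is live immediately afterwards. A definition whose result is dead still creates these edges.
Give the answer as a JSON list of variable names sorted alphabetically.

def/use:
  B0: def={v} ue=∅
  B1: def={w,y} ue=∅
  B2: def={v,w} ue={w,y}
  B3: def={v,w} ue=∅
  B4: def={n,w,y} ue=∅
  B5: def={v} ue={v,w}
  B6: def={v,y} ue={v}
  B7: def={n} ue=∅
  B8: def={n} ue={w}

Backward fixpoint:
  B0 li=∅ lo={v}
  B1 li={v} lo={v,w,y}
  B2 li={w,y} lo={v,w}
  B3 li=∅ lo=∅
  B4 li={v} lo={v,w}
  B5 li={v,w} lo={v,w}
  B6 li={v,w} lo={w}
  B7 li={w} lo={w}
  B8 li={w} lo=∅

Interference:
  n — {v,w}
  v — {n,w,y}
  w — {n,v,y}
  y — {v,w}

N(n) = ["v", "w"]

Answer: ["v", "w"]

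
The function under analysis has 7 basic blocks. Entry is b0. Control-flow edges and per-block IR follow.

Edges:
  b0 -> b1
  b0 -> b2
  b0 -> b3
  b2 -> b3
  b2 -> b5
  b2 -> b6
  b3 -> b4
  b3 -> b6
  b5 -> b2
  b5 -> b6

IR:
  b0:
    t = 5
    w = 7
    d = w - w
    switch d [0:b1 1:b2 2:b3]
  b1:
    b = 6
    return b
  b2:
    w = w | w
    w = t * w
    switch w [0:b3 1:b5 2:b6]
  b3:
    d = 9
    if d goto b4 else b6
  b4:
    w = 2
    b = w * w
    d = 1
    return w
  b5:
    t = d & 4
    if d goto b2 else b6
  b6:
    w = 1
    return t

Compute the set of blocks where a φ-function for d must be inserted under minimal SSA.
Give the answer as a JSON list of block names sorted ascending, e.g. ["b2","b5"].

Answer: ["b6"]

Derivation:
idom tree: b1←b0 b2←b0 b3←b0 b4←b3 b5←b2 b6←b0
Dom at joins:
  b2: preds {b0,b5}: {b0} ∩ {b0,b2,b5} = {b0}; idom=b0
  b3: preds {b0,b2}: {b0} ∩ {b0,b2} = {b0}; idom=b0
  b6: preds {b2,b3,b5}: {b0,b2} ∩ {b0,b3} ∩ {b0,b2,b5} = {b0}; idom=b0

Frontier:
  b2←b0: walk · to b0
  b2←b5: walk b5→b2 to b0
  b3←b0: walk · to b0
  b3←b2: walk b2 to b0
  b6←b2: walk b2 to b0
  b6←b3: walk b3 to b0
  b6←b5: walk b5→b2 to b0
  b0: DF=∅
  b1: DF=∅
  b2: DF={b2,b3,b6}
  b3: DF={b6}
  b4: DF=∅
  b5: DF={b2,b6}
  b6: DF=∅

φ for d: defs {b0,b3,b4}
  DF⁺ = {b6}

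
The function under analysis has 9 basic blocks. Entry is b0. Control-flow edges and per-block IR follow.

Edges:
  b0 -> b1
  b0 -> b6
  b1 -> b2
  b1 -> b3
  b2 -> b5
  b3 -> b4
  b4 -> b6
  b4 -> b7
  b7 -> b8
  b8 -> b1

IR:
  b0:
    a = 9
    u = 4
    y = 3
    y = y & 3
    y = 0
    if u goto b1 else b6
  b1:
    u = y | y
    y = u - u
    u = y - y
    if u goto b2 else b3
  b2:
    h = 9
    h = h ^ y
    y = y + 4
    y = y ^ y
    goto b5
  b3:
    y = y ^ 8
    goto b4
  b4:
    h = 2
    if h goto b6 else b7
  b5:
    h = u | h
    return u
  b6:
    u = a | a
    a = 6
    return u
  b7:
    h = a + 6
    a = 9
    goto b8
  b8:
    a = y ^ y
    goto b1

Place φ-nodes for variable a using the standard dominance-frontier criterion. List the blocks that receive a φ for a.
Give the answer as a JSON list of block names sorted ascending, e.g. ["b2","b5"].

idom tree: b1←b0 b2←b1 b3←b1 b4←b3 b5←b2 b6←b0 b7←b4 b8←b7
Dom at joins:
  b1: preds {b0,b8}: {b0} ∩ {b0,b1,b3,b4,b7,b8} = {b0}; idom=b0
  b6: preds {b0,b4}: {b0} ∩ {b0,b1,b3,b4} = {b0}; idom=b0

DF derivation:
  b1←b0: walk · to b0
  b1←b8: walk b8→b7→b4→b3→b1 to b0
  b6←b0: walk · to b0
  b6←b4: walk b4→b3→b1 to b0
  b0 → ∅
  b1 → {b1,b6}
  b2 → ∅
  b3 → {b1,b6}
  b4 → {b1,b6}
  b5 → ∅
  b6 → ∅
  b7 → {b1}
  b8 → {b1}

φ for a: defs {b0,b6,b7,b8}
  DF⁺ = {b1,b6}

Answer: ["b1", "b6"]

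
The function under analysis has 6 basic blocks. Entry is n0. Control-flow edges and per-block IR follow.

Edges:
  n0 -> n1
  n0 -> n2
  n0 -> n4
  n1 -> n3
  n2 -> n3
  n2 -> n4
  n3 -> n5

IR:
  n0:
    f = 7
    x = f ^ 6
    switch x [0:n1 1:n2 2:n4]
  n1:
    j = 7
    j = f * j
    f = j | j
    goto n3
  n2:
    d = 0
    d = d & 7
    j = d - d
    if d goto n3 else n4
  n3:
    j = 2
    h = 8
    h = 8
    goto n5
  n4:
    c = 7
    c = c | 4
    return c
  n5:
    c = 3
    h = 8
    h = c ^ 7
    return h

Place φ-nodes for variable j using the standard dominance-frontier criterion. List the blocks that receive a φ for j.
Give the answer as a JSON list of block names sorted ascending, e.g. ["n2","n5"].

idom tree: n1←n0 n2←n0 n3←n0 n4←n0 n5←n3
Dom at joins:
  n3: preds {n1,n2}: {n0,n1} ∩ {n0,n2} = {n0}; idom=n0
  n4: preds {n0,n2}: {n0} ∩ {n0,n2} = {n0}; idom=n0

DF derivation:
  join n3 pred n1: n1 stop@n0
  join n3 pred n2: n2 stop@n0
  join n4 pred n0: · stop@n0
  join n4 pred n2: n2 stop@n0
  n0 → ∅
  n1 → {n3}
  n2 → {n3,n4}
  n3 → ∅
  n4 → ∅
  n5 → ∅

φ for j: defs {n1,n2,n3}
  DF⁺ = {n3,n4}

Answer: ["n3", "n4"]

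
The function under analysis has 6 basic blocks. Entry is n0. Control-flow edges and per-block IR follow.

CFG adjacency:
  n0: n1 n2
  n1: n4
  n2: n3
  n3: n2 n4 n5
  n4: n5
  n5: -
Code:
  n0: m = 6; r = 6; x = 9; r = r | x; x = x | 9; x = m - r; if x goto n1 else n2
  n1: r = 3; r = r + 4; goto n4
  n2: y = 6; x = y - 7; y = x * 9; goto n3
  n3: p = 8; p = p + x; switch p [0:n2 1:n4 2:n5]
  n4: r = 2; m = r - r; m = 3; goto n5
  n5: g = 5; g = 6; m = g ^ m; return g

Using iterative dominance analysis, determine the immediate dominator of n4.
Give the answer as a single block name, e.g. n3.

idom tree: n1←n0 n2←n0 n3←n2 n4←n0 n5←n0
Dom at joins:
  n2: preds {n0,n3}: {n0} ∩ {n0,n2,n3} = {n0}; idom=n0
  n4: preds {n1,n3}: {n0,n1} ∩ {n0,n2,n3} = {n0}; idom=n0
  n5: preds {n3,n4}: {n0,n2,n3} ∩ {n0,n4} = {n0}; idom=n0

idom(n4) = n0

Answer: n0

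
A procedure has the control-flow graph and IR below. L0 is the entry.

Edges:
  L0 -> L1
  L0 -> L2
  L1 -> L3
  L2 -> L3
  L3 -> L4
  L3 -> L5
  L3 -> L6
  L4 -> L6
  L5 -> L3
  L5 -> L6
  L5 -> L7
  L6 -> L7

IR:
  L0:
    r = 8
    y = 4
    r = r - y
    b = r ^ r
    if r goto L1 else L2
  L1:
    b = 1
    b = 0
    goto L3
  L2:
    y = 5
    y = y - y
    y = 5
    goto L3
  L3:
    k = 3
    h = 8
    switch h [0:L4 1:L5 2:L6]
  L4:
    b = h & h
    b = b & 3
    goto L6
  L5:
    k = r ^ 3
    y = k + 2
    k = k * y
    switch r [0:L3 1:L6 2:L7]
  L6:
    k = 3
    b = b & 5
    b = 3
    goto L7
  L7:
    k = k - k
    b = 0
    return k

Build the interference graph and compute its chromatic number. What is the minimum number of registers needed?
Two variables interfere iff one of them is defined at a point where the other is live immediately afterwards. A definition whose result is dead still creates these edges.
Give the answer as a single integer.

Block summaries:
  L0: {b,r,y} / ∅
  L1: {b} / ∅
  L2: {y} / ∅
  L3: {h,k} / ∅
  L4: {b} / {h}
  L5: {k,y} / {r}
  L6: {b,k} / {b}
  L7: {b,k} / {k}

Backward fixpoint:
  L0 li=∅ lo={b,r}
  L1 li={r} lo={b,r}
  L2 li={b,r} lo={b,r}
  L3 li={b,r} lo={b,h,r}
  L4 li={h} lo={b}
  L5 li={b,r} lo={b,k,r}
  L6 li={b} lo={k}
  L7 li={k} lo=∅

Interfere edges:
  b: {h,k,r,y}
  h: {b,r}
  k: {b,r,y}
  r: {b,h,k,y}
  y: {b,k,r}

Chromatic number:
  lower bound: {b,k,r,y} mutually conflict ⇒ χ ≥ 4
  assign b→r0 h→r2 k→r2 r→r1 y→r3 — no edge inside a register ⇒ χ ≤ 4
  χ = 4

Answer: 4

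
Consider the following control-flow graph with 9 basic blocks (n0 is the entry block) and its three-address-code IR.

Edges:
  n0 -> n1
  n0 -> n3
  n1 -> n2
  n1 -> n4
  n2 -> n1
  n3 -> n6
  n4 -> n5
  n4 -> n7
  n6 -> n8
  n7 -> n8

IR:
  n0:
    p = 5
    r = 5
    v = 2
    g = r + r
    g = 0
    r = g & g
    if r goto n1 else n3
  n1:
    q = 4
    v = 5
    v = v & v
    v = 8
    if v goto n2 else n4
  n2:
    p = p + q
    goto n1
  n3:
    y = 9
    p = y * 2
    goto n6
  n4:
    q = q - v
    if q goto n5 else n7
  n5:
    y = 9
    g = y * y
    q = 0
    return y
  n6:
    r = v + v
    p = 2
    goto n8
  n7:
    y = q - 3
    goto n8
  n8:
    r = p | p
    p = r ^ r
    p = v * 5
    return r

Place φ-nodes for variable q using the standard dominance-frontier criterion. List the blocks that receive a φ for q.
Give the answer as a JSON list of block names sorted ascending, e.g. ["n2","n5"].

idom tree: n1←n0 n2←n1 n3←n0 n4←n1 n5←n4 n6←n3 n7←n4 n8←n0
Dom at joins:
  n1: preds {n0,n2}: {n0} ∩ {n0,n1,n2} = {n0}; idom=n0
  n8: preds {n6,n7}: {n0,n3,n6} ∩ {n0,n1,n4,n7} = {n0}; idom=n0

Frontier:
  join n1 pred n0: · stop@n0
  join n1 pred n2: n2→n1 stop@n0
  join n8 pred n6: n6→n3 stop@n0
  join n8 pred n7: n7→n4→n1 stop@n0
  DF(n0)=∅
  DF(n1)={n1,n8}
  DF(n2)={n1}
  DF(n3)={n8}
  DF(n4)={n8}
  DF(n5)=∅
  DF(n6)={n8}
  DF(n7)={n8}
  DF(n8)=∅

φ for q: defs {n1,n4,n5}
  DF⁺ = {n1,n8}

Answer: ["n1", "n8"]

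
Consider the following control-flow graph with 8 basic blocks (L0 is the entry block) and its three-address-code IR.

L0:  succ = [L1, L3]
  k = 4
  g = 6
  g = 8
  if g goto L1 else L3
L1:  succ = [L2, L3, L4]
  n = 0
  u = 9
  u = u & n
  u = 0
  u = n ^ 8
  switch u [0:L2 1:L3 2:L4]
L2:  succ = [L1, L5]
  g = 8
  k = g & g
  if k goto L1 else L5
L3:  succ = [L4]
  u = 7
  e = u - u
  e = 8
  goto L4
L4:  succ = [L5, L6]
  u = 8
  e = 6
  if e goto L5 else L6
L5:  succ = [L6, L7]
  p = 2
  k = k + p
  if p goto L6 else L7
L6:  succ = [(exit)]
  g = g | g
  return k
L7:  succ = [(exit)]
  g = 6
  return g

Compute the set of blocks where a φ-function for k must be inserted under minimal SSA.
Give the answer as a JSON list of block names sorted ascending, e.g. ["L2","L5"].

Answer: ["L1", "L3", "L4", "L5", "L6"]

Analysis:
idom tree: L1←L0 L2←L1 L3←L0 L4←L0 L5←L0 L6←L0 L7←L5
Dom at joins:
  L1: preds {L0,L2}: {L0} ∩ {L0,L1,L2} = {L0}; idom=L0
  L3: preds {L0,L1}: {L0} ∩ {L0,L1} = {L0}; idom=L0
  L4: preds {L1,L3}: {L0,L1} ∩ {L0,L3} = {L0}; idom=L0
  L5: preds {L2,L4}: {L0,L1,L2} ∩ {L0,L4} = {L0}; idom=L0
  L6: preds {L4,L5}: {L0,L4} ∩ {L0,L5} = {L0}; idom=L0

Frontier:
  L1←L0: walk · to L0
  L1←L2: walk L2→L1 to L0
  L3←L0: walk · to L0
  L3←L1: walk L1 to L0
  L4←L1: walk L1 to L0
  L4←L3: walk L3 to L0
  L5←L2: walk L2→L1 to L0
  L5←L4: walk L4 to L0
  L6←L4: walk L4 to L0
  L6←L5: walk L5 to L0
  L0: DF=∅
  L1: DF={L1,L3,L4,L5}
  L2: DF={L1,L5}
  L3: DF={L4}
  L4: DF={L5,L6}
  L5: DF={L6}
  L6: DF=∅
  L7: DF=∅

φ for k: defs {L0,L2,L5}
  DF⁺ = {L1,L3,L4,L5,L6}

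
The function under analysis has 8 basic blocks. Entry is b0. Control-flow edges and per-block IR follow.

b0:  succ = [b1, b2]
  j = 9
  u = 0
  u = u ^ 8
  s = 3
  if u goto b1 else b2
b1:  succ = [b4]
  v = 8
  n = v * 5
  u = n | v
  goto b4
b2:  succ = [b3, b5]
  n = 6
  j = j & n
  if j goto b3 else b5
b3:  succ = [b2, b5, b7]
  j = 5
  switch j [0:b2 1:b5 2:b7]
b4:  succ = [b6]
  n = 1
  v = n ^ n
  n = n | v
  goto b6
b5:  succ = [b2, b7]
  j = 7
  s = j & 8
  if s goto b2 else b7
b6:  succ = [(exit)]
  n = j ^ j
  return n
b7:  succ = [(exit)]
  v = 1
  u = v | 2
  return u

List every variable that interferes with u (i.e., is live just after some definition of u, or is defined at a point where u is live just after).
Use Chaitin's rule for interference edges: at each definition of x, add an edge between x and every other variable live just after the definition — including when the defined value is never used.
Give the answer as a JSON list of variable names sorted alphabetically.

def/use:
  b0 def {j,s,u} use ∅
  b1 def {n,u,v} use ∅
  b2 def {j,n} use {j}
  b3 def {j} use ∅
  b4 def {n,v} use ∅
  b5 def {j,s} use ∅
  b6 def {n} use {j}
  b7 def {u,v} use ∅

Liveness:
  b0 li=∅ lo={j}
  b1 li={j} lo={j}
  b2 li={j} lo=∅
  b3 li=∅ lo={j}
  b4 li={j} lo={j}
  b5 li=∅ lo={j}
  b6 li={j} lo=∅
  b7 li=∅ lo=∅

Interference:
  j — {n,s,u,v}
  n — {j,v}
  s — {j,u}
  u — {j,s}
  v — {j,n}

N(u) = ["j", "s"]

Answer: ["j", "s"]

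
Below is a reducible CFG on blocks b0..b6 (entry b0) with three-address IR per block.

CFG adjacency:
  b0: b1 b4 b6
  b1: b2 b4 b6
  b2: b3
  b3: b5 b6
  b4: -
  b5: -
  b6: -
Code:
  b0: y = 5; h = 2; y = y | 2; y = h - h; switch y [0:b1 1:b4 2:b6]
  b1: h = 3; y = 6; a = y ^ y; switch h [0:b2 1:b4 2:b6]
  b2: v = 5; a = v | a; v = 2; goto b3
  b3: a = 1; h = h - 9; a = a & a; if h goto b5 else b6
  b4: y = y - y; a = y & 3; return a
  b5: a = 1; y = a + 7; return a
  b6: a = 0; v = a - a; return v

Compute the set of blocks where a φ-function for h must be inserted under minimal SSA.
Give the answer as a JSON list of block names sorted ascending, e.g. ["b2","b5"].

idom tree: b1←b0 b2←b1 b3←b2 b4←b0 b5←b3 b6←b0
Join-block Dom:
  b4: preds {b0,b1}: {b0} ∩ {b0,b1} = {b0}; idom=b0
  b6: preds {b0,b1,b3}: {b0} ∩ {b0,b1} ∩ {b0,b1,b2,b3} = {b0}; idom=b0

Frontier:
  b4←b0: walk · to b0
  b4←b1: walk b1 to b0
  b6←b0: walk · to b0
  b6←b1: walk b1 to b0
  b6←b3: walk b3→b2→b1 to b0
  b0: DF=∅
  b1: DF={b4,b6}
  b2: DF={b6}
  b3: DF={b6}
  b4: DF=∅
  b5: DF=∅
  b6: DF=∅

φ for h: defs {b0,b1,b3}
  DF⁺ = {b4,b6}

Answer: ["b4", "b6"]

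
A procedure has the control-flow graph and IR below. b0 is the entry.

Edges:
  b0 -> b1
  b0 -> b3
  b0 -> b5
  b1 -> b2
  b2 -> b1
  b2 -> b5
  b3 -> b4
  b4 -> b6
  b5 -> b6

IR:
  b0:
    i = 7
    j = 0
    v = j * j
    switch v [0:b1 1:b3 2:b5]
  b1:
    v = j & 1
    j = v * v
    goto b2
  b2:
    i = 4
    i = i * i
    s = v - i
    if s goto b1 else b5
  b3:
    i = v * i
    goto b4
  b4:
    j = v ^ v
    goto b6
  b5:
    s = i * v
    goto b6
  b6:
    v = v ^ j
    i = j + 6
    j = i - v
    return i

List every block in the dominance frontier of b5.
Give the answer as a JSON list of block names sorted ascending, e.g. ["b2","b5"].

idom tree: b1←b0 b2←b1 b3←b0 b4←b3 b5←b0 b6←b0
Dom∩ at merges:
  b1: preds {b0,b2}: {b0} ∩ {b0,b1,b2} = {b0}; idom=b0
  b5: preds {b0,b2}: {b0} ∩ {b0,b1,b2} = {b0}; idom=b0
  b6: preds {b4,b5}: {b0,b3,b4} ∩ {b0,b5} = {b0}; idom=b0

DF walk-up:
  b1←b0: walk · to b0
  b1←b2: walk b2→b1 to b0
  b5←b0: walk · to b0
  b5←b2: walk b2→b1 to b0
  b6←b4: walk b4→b3 to b0
  b6←b5: walk b5 to b0
  DF(b0)=∅
  DF(b1)={b1,b5}
  DF(b2)={b1,b5}
  DF(b3)={b6}
  DF(b4)={b6}
  DF(b5)={b6}
  DF(b6)=∅

DF(b5) = ["b6"]

Answer: ["b6"]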